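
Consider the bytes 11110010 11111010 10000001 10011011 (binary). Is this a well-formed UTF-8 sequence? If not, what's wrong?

Leading byte 0xF2 = 11110010 → 4-byte form.
Byte 2 is 0xFA = 11111010, which is not 10xxxxxx — expected a continuation byte.

invalid (non-continuation byte where continuation expected)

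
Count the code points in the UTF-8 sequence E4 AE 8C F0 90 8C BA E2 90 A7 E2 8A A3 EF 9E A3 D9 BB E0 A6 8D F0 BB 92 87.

8

Byte at offset 0: 0xE4 = 11100100 → 3-byte char (#1). Advance 3.
Byte at offset 3: 0xF0 = 11110000 → 4-byte char (#2). Advance 4.
Byte at offset 7: 0xE2 = 11100010 → 3-byte char (#3). Advance 3.
Byte at offset 10: 0xE2 = 11100010 → 3-byte char (#4). Advance 3.
Byte at offset 13: 0xEF = 11101111 → 3-byte char (#5). Advance 3.
Byte at offset 16: 0xD9 = 11011001 → 2-byte char (#6). Advance 2.
Byte at offset 18: 0xE0 = 11100000 → 3-byte char (#7). Advance 3.
Byte at offset 21: 0xF0 = 11110000 → 4-byte char (#8). Advance 4.
Reached end at offset 25 after 8 code points.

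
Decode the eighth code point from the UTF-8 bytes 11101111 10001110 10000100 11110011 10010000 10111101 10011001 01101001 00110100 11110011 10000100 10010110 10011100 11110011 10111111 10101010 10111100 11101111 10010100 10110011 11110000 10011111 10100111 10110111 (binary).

U+1F9F7

Offset 0: leading byte 0xEF = 11101111 → 3-byte char #1 = EF 8E 84.
Offset 3: leading byte 0xF3 = 11110011 → 4-byte char #2 = F3 90 BD 99.
Offset 7: leading byte 0x69 = 01101001 → 1-byte char #3 = 69.
Offset 8: leading byte 0x34 = 00110100 → 1-byte char #4 = 34.
Offset 9: leading byte 0xF3 = 11110011 → 4-byte char #5 = F3 84 96 9C.
Offset 13: leading byte 0xF3 = 11110011 → 4-byte char #6 = F3 BF AA BC.
Offset 17: leading byte 0xEF = 11101111 → 3-byte char #7 = EF 94 B3.
Offset 20: leading byte 0xF0 = 11110000 → 4-byte char #8 = F0 9F A7 B7.
Leading byte 0xF0 = 11110000 matches 11110xxx → 4-byte sequence.
Byte 1: 0xF0 = 11110000, payload 000 (3 bits).
Byte 2: 0x9F = 10011111 (10xxxxxx ✓), payload 011111.
Byte 3: 0xA7 = 10100111 (10xxxxxx ✓), payload 100111.
Byte 4: 0xB7 = 10110111 (10xxxxxx ✓), payload 110111.
Concatenate: 000011111100111110111 = 0x1F9F7 (21 bits → U+1F9F7).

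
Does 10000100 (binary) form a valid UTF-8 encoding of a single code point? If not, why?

Byte 0x84 = 10000100 has the form 10xxxxxx — a continuation byte — but there is no preceding leading byte.

invalid (continuation byte with no leading byte)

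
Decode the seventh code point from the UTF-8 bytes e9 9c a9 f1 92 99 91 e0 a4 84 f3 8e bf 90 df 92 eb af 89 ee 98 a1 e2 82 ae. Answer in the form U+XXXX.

Offset 0: leading byte 0xE9 = 11101001 → 3-byte char #1 = E9 9C A9.
Offset 3: leading byte 0xF1 = 11110001 → 4-byte char #2 = F1 92 99 91.
Offset 7: leading byte 0xE0 = 11100000 → 3-byte char #3 = E0 A4 84.
Offset 10: leading byte 0xF3 = 11110011 → 4-byte char #4 = F3 8E BF 90.
Offset 14: leading byte 0xDF = 11011111 → 2-byte char #5 = DF 92.
Offset 16: leading byte 0xEB = 11101011 → 3-byte char #6 = EB AF 89.
Offset 19: leading byte 0xEE = 11101110 → 3-byte char #7 = EE 98 A1.
Leading byte 0xEE = 11101110 matches 1110xxxx → 3-byte sequence.
Byte 1: 0xEE = 11101110, payload 1110 (4 bits).
Byte 2: 0x98 = 10011000 (10xxxxxx ✓), payload 011000.
Byte 3: 0xA1 = 10100001 (10xxxxxx ✓), payload 100001.
Concatenate: 1110011000100001 = 0xE621 (16 bits → U+E621).

U+E621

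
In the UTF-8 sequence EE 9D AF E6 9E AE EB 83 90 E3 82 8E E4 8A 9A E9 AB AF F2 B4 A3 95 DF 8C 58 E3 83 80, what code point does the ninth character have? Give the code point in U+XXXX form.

Offset 0: leading byte 0xEE = 11101110 → 3-byte char #1 = EE 9D AF.
Offset 3: leading byte 0xE6 = 11100110 → 3-byte char #2 = E6 9E AE.
Offset 6: leading byte 0xEB = 11101011 → 3-byte char #3 = EB 83 90.
Offset 9: leading byte 0xE3 = 11100011 → 3-byte char #4 = E3 82 8E.
Offset 12: leading byte 0xE4 = 11100100 → 3-byte char #5 = E4 8A 9A.
Offset 15: leading byte 0xE9 = 11101001 → 3-byte char #6 = E9 AB AF.
Offset 18: leading byte 0xF2 = 11110010 → 4-byte char #7 = F2 B4 A3 95.
Offset 22: leading byte 0xDF = 11011111 → 2-byte char #8 = DF 8C.
Offset 24: leading byte 0x58 = 01011000 → 1-byte char #9 = 58.
Leading byte 0x58 = 01011000 matches 0xxxxxxx → 1-byte sequence.
Byte 1: 0x58 = 01011000, payload 1011000 (7 bits).
Concatenate: 1011000 = 0x58 (7 bits → U+0058).

U+0058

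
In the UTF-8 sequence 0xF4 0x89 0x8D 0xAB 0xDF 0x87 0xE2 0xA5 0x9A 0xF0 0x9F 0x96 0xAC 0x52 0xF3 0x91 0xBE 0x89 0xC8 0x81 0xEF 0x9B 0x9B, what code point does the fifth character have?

Offset 0: leading byte 0xF4 = 11110100 → 4-byte char #1 = F4 89 8D AB.
Offset 4: leading byte 0xDF = 11011111 → 2-byte char #2 = DF 87.
Offset 6: leading byte 0xE2 = 11100010 → 3-byte char #3 = E2 A5 9A.
Offset 9: leading byte 0xF0 = 11110000 → 4-byte char #4 = F0 9F 96 AC.
Offset 13: leading byte 0x52 = 01010010 → 1-byte char #5 = 52.
Leading byte 0x52 = 01010010 matches 0xxxxxxx → 1-byte sequence.
Byte 1: 0x52 = 01010010, payload 1010010 (7 bits).
Concatenate: 1010010 = 0x52 (7 bits → U+0052).

U+0052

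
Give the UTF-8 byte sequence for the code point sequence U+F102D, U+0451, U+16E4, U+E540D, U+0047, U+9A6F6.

F3 B1 80 AD D1 91 E1 9B A4 F3 A5 90 8D 47 F2 9A 9B B6

U+F102D: 4-byte form → F3 B1 80 AD.
U+0451: 2-byte form → D1 91.
U+16E4: 3-byte form → E1 9B A4.
U+E540D: 4-byte form → F3 A5 90 8D.
U+0047: 1-byte form → 47.
U+9A6F6: 4-byte form → F2 9A 9B B6.
Concatenated (18 bytes): F3 B1 80 AD D1 91 E1 9B A4 F3 A5 90 8D 47 F2 9A 9B B6.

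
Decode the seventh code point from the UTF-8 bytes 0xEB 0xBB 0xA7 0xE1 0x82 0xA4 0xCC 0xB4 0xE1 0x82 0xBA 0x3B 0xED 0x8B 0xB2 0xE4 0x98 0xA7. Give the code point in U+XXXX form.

Offset 0: leading byte 0xEB = 11101011 → 3-byte char #1 = EB BB A7.
Offset 3: leading byte 0xE1 = 11100001 → 3-byte char #2 = E1 82 A4.
Offset 6: leading byte 0xCC = 11001100 → 2-byte char #3 = CC B4.
Offset 8: leading byte 0xE1 = 11100001 → 3-byte char #4 = E1 82 BA.
Offset 11: leading byte 0x3B = 00111011 → 1-byte char #5 = 3B.
Offset 12: leading byte 0xED = 11101101 → 3-byte char #6 = ED 8B B2.
Offset 15: leading byte 0xE4 = 11100100 → 3-byte char #7 = E4 98 A7.
Leading byte 0xE4 = 11100100 matches 1110xxxx → 3-byte sequence.
Byte 1: 0xE4 = 11100100, payload 0100 (4 bits).
Byte 2: 0x98 = 10011000 (10xxxxxx ✓), payload 011000.
Byte 3: 0xA7 = 10100111 (10xxxxxx ✓), payload 100111.
Concatenate: 0100011000100111 = 0x4627 (16 bits → U+4627).

U+4627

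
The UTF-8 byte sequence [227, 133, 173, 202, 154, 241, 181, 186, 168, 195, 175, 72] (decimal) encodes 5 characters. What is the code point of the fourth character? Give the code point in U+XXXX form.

Offset 0: leading byte 0xE3 = 11100011 → 3-byte char #1 = E3 85 AD.
Offset 3: leading byte 0xCA = 11001010 → 2-byte char #2 = CA 9A.
Offset 5: leading byte 0xF1 = 11110001 → 4-byte char #3 = F1 B5 BA A8.
Offset 9: leading byte 0xC3 = 11000011 → 2-byte char #4 = C3 AF.
Leading byte 0xC3 = 11000011 matches 110xxxxx → 2-byte sequence.
Byte 1: 0xC3 = 11000011, payload 00011 (5 bits).
Byte 2: 0xAF = 10101111 (10xxxxxx ✓), payload 101111.
Concatenate: 00011101111 = 0xEF (11 bits → U+00EF).

U+00EF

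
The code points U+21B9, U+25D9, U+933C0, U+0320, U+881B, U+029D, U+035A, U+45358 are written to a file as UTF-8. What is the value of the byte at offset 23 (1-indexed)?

0x98

1-indexed offset 23 is 0-indexed offset 22.
U+21B9 → 3-byte form E2 86 B9 at offsets 0–2.
U+25D9 → 3-byte form E2 97 99 at offsets 3–5.
U+933C0 → 4-byte form F2 93 8F 80 at offsets 6–9.
U+0320 → 2-byte form CC A0 at offsets 10–11.
U+881B → 3-byte form E8 A0 9B at offsets 12–14.
U+029D → 2-byte form CA 9D at offsets 15–16.
U+035A → 2-byte form CD 9A at offsets 17–18.
U+45358 → 4-byte form F1 85 8D 98 at offsets 19–22.
Offset 22 falls in char 8's range; it's byte 4 of F1 85 8D 98 = 0x98.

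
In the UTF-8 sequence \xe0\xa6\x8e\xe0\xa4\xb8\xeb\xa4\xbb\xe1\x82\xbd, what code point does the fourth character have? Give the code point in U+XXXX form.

Offset 0: leading byte 0xE0 = 11100000 → 3-byte char #1 = E0 A6 8E.
Offset 3: leading byte 0xE0 = 11100000 → 3-byte char #2 = E0 A4 B8.
Offset 6: leading byte 0xEB = 11101011 → 3-byte char #3 = EB A4 BB.
Offset 9: leading byte 0xE1 = 11100001 → 3-byte char #4 = E1 82 BD.
Leading byte 0xE1 = 11100001 matches 1110xxxx → 3-byte sequence.
Byte 1: 0xE1 = 11100001, payload 0001 (4 bits).
Byte 2: 0x82 = 10000010 (10xxxxxx ✓), payload 000010.
Byte 3: 0xBD = 10111101 (10xxxxxx ✓), payload 111101.
Concatenate: 0001000010111101 = 0x10BD (16 bits → U+10BD).

U+10BD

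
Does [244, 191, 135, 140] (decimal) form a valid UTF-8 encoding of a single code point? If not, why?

invalid (encodes a value above U+10FFFF)

Leading byte 0xF4 = 11110100 → 4-byte form.
Payload = 0x13F1CC, which exceeds U+10FFFF, the maximum Unicode code point. (Leading bytes F5–FF, or F4 followed by ≥ 0x90, are invalid.)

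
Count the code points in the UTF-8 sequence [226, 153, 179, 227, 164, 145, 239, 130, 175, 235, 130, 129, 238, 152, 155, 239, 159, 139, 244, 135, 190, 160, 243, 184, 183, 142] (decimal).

8

Byte at offset 0: 0xE2 = 11100010 → 3-byte char (#1). Advance 3.
Byte at offset 3: 0xE3 = 11100011 → 3-byte char (#2). Advance 3.
Byte at offset 6: 0xEF = 11101111 → 3-byte char (#3). Advance 3.
Byte at offset 9: 0xEB = 11101011 → 3-byte char (#4). Advance 3.
Byte at offset 12: 0xEE = 11101110 → 3-byte char (#5). Advance 3.
Byte at offset 15: 0xEF = 11101111 → 3-byte char (#6). Advance 3.
Byte at offset 18: 0xF4 = 11110100 → 4-byte char (#7). Advance 4.
Byte at offset 22: 0xF3 = 11110011 → 4-byte char (#8). Advance 4.
Reached end at offset 26 after 8 code points.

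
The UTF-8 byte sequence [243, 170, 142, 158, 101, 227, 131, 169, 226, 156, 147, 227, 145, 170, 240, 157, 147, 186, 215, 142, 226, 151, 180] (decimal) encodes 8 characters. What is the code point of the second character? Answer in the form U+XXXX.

Offset 0: leading byte 0xF3 = 11110011 → 4-byte char #1 = F3 AA 8E 9E.
Offset 4: leading byte 0x65 = 01100101 → 1-byte char #2 = 65.
Leading byte 0x65 = 01100101 matches 0xxxxxxx → 1-byte sequence.
Byte 1: 0x65 = 01100101, payload 1100101 (7 bits).
Concatenate: 1100101 = 0x65 (7 bits → U+0065).

U+0065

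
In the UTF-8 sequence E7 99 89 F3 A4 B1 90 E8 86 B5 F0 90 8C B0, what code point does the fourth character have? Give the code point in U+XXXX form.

U+10330

Offset 0: leading byte 0xE7 = 11100111 → 3-byte char #1 = E7 99 89.
Offset 3: leading byte 0xF3 = 11110011 → 4-byte char #2 = F3 A4 B1 90.
Offset 7: leading byte 0xE8 = 11101000 → 3-byte char #3 = E8 86 B5.
Offset 10: leading byte 0xF0 = 11110000 → 4-byte char #4 = F0 90 8C B0.
Leading byte 0xF0 = 11110000 matches 11110xxx → 4-byte sequence.
Byte 1: 0xF0 = 11110000, payload 000 (3 bits).
Byte 2: 0x90 = 10010000 (10xxxxxx ✓), payload 010000.
Byte 3: 0x8C = 10001100 (10xxxxxx ✓), payload 001100.
Byte 4: 0xB0 = 10110000 (10xxxxxx ✓), payload 110000.
Concatenate: 000010000001100110000 = 0x10330 (21 bits → U+10330).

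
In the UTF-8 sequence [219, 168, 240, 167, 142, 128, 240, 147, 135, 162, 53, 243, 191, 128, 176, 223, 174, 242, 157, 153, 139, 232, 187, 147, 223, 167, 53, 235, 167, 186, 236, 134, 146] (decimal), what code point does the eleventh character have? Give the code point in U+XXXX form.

U+B9FA

Offset 0: leading byte 0xDB = 11011011 → 2-byte char #1 = DB A8.
Offset 2: leading byte 0xF0 = 11110000 → 4-byte char #2 = F0 A7 8E 80.
Offset 6: leading byte 0xF0 = 11110000 → 4-byte char #3 = F0 93 87 A2.
Offset 10: leading byte 0x35 = 00110101 → 1-byte char #4 = 35.
Offset 11: leading byte 0xF3 = 11110011 → 4-byte char #5 = F3 BF 80 B0.
Offset 15: leading byte 0xDF = 11011111 → 2-byte char #6 = DF AE.
Offset 17: leading byte 0xF2 = 11110010 → 4-byte char #7 = F2 9D 99 8B.
Offset 21: leading byte 0xE8 = 11101000 → 3-byte char #8 = E8 BB 93.
Offset 24: leading byte 0xDF = 11011111 → 2-byte char #9 = DF A7.
Offset 26: leading byte 0x35 = 00110101 → 1-byte char #10 = 35.
Offset 27: leading byte 0xEB = 11101011 → 3-byte char #11 = EB A7 BA.
Leading byte 0xEB = 11101011 matches 1110xxxx → 3-byte sequence.
Byte 1: 0xEB = 11101011, payload 1011 (4 bits).
Byte 2: 0xA7 = 10100111 (10xxxxxx ✓), payload 100111.
Byte 3: 0xBA = 10111010 (10xxxxxx ✓), payload 111010.
Concatenate: 1011100111111010 = 0xB9FA (16 bits → U+B9FA).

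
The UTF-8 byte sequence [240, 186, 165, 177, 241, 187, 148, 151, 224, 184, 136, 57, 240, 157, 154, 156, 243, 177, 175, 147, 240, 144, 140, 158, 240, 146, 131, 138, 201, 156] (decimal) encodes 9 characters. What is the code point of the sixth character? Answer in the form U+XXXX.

U+F1BD3

Offset 0: leading byte 0xF0 = 11110000 → 4-byte char #1 = F0 BA A5 B1.
Offset 4: leading byte 0xF1 = 11110001 → 4-byte char #2 = F1 BB 94 97.
Offset 8: leading byte 0xE0 = 11100000 → 3-byte char #3 = E0 B8 88.
Offset 11: leading byte 0x39 = 00111001 → 1-byte char #4 = 39.
Offset 12: leading byte 0xF0 = 11110000 → 4-byte char #5 = F0 9D 9A 9C.
Offset 16: leading byte 0xF3 = 11110011 → 4-byte char #6 = F3 B1 AF 93.
Leading byte 0xF3 = 11110011 matches 11110xxx → 4-byte sequence.
Byte 1: 0xF3 = 11110011, payload 011 (3 bits).
Byte 2: 0xB1 = 10110001 (10xxxxxx ✓), payload 110001.
Byte 3: 0xAF = 10101111 (10xxxxxx ✓), payload 101111.
Byte 4: 0x93 = 10010011 (10xxxxxx ✓), payload 010011.
Concatenate: 011110001101111010011 = 0xF1BD3 (21 bits → U+F1BD3).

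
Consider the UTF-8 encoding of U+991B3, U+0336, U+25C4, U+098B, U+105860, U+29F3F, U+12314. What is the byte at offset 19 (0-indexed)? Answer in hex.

U+991B3 → 4-byte form F2 99 86 B3 at offsets 0–3.
U+0336 → 2-byte form CC B6 at offsets 4–5.
U+25C4 → 3-byte form E2 97 84 at offsets 6–8.
U+098B → 3-byte form E0 A6 8B at offsets 9–11.
U+105860 → 4-byte form F4 85 A1 A0 at offsets 12–15.
U+29F3F → 4-byte form F0 A9 BC BF at offsets 16–19.
Offset 19 falls in char 6's range; it's byte 4 of F0 A9 BC BF = 0xBF.

0xBF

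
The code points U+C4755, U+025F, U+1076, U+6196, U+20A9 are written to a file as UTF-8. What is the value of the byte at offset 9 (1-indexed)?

1-indexed offset 9 is 0-indexed offset 8.
U+C4755 → 4-byte form F3 84 9D 95 at offsets 0–3.
U+025F → 2-byte form C9 9F at offsets 4–5.
U+1076 → 3-byte form E1 81 B6 at offsets 6–8.
Offset 8 falls in char 3's range; it's byte 3 of E1 81 B6 = 0xB6.

0xB6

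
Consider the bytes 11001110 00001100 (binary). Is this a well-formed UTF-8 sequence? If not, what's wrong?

invalid (non-continuation byte where continuation expected)

Leading byte 0xCE = 11001110 → 2-byte form.
Byte 2 is 0x0C = 00001100, which is not 10xxxxxx — expected a continuation byte.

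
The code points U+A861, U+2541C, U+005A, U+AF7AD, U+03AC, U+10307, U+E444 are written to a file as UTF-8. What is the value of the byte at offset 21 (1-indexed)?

1-indexed offset 21 is 0-indexed offset 20.
U+A861 → 3-byte form EA A1 A1 at offsets 0–2.
U+2541C → 4-byte form F0 A5 90 9C at offsets 3–6.
U+005A → 1-byte form 5A at offsets 7–7.
U+AF7AD → 4-byte form F2 AF 9E AD at offsets 8–11.
U+03AC → 2-byte form CE AC at offsets 12–13.
U+10307 → 4-byte form F0 90 8C 87 at offsets 14–17.
U+E444 → 3-byte form EE 91 84 at offsets 18–20.
Offset 20 falls in char 7's range; it's byte 3 of EE 91 84 = 0x84.

0x84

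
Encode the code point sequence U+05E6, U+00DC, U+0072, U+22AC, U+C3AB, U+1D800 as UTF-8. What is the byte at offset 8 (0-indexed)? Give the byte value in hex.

0xEC

U+05E6 → 2-byte form D7 A6 at offsets 0–1.
U+00DC → 2-byte form C3 9C at offsets 2–3.
U+0072 → 1-byte form 72 at offsets 4–4.
U+22AC → 3-byte form E2 8A AC at offsets 5–7.
U+C3AB → 3-byte form EC 8E AB at offsets 8–10.
Offset 8 falls in char 5's range; it's byte 1 of EC 8E AB = 0xEC.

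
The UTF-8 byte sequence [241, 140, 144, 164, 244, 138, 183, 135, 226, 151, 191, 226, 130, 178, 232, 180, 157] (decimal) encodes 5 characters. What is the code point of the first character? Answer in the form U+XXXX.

U+4C424

Offset 0: leading byte 0xF1 = 11110001 → 4-byte char #1 = F1 8C 90 A4.
Leading byte 0xF1 = 11110001 matches 11110xxx → 4-byte sequence.
Byte 1: 0xF1 = 11110001, payload 001 (3 bits).
Byte 2: 0x8C = 10001100 (10xxxxxx ✓), payload 001100.
Byte 3: 0x90 = 10010000 (10xxxxxx ✓), payload 010000.
Byte 4: 0xA4 = 10100100 (10xxxxxx ✓), payload 100100.
Concatenate: 001001100010000100100 = 0x4C424 (21 bits → U+4C424).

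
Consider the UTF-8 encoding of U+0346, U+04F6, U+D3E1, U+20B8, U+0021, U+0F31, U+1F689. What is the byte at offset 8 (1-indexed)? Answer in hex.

1-indexed offset 8 is 0-indexed offset 7.
U+0346 → 2-byte form CD 86 at offsets 0–1.
U+04F6 → 2-byte form D3 B6 at offsets 2–3.
U+D3E1 → 3-byte form ED 8F A1 at offsets 4–6.
U+20B8 → 3-byte form E2 82 B8 at offsets 7–9.
Offset 7 falls in char 4's range; it's byte 1 of E2 82 B8 = 0xE2.

0xE2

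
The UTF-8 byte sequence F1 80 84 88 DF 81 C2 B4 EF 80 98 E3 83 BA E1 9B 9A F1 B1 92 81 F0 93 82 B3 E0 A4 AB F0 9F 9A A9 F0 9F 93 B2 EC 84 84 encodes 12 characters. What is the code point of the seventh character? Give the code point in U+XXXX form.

Offset 0: leading byte 0xF1 = 11110001 → 4-byte char #1 = F1 80 84 88.
Offset 4: leading byte 0xDF = 11011111 → 2-byte char #2 = DF 81.
Offset 6: leading byte 0xC2 = 11000010 → 2-byte char #3 = C2 B4.
Offset 8: leading byte 0xEF = 11101111 → 3-byte char #4 = EF 80 98.
Offset 11: leading byte 0xE3 = 11100011 → 3-byte char #5 = E3 83 BA.
Offset 14: leading byte 0xE1 = 11100001 → 3-byte char #6 = E1 9B 9A.
Offset 17: leading byte 0xF1 = 11110001 → 4-byte char #7 = F1 B1 92 81.
Leading byte 0xF1 = 11110001 matches 11110xxx → 4-byte sequence.
Byte 1: 0xF1 = 11110001, payload 001 (3 bits).
Byte 2: 0xB1 = 10110001 (10xxxxxx ✓), payload 110001.
Byte 3: 0x92 = 10010010 (10xxxxxx ✓), payload 010010.
Byte 4: 0x81 = 10000001 (10xxxxxx ✓), payload 000001.
Concatenate: 001110001010010000001 = 0x71481 (21 bits → U+71481).

U+71481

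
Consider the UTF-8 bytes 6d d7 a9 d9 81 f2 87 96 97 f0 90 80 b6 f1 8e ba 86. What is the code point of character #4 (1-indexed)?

Offset 0: leading byte 0x6D = 01101101 → 1-byte char #1 = 6D.
Offset 1: leading byte 0xD7 = 11010111 → 2-byte char #2 = D7 A9.
Offset 3: leading byte 0xD9 = 11011001 → 2-byte char #3 = D9 81.
Offset 5: leading byte 0xF2 = 11110010 → 4-byte char #4 = F2 87 96 97.
Leading byte 0xF2 = 11110010 matches 11110xxx → 4-byte sequence.
Byte 1: 0xF2 = 11110010, payload 010 (3 bits).
Byte 2: 0x87 = 10000111 (10xxxxxx ✓), payload 000111.
Byte 3: 0x96 = 10010110 (10xxxxxx ✓), payload 010110.
Byte 4: 0x97 = 10010111 (10xxxxxx ✓), payload 010111.
Concatenate: 010000111010110010111 = 0x87597 (21 bits → U+87597).

U+87597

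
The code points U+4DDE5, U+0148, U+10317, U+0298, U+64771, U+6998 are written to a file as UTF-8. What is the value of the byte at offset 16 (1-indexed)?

1-indexed offset 16 is 0-indexed offset 15.
U+4DDE5 → 4-byte form F1 8D B7 A5 at offsets 0–3.
U+0148 → 2-byte form C5 88 at offsets 4–5.
U+10317 → 4-byte form F0 90 8C 97 at offsets 6–9.
U+0298 → 2-byte form CA 98 at offsets 10–11.
U+64771 → 4-byte form F1 A4 9D B1 at offsets 12–15.
Offset 15 falls in char 5's range; it's byte 4 of F1 A4 9D B1 = 0xB1.

0xB1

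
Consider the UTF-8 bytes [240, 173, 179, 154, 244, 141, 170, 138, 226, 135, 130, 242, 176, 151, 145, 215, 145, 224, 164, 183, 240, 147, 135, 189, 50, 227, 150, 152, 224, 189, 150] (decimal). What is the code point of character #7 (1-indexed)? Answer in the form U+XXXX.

U+131FD

Offset 0: leading byte 0xF0 = 11110000 → 4-byte char #1 = F0 AD B3 9A.
Offset 4: leading byte 0xF4 = 11110100 → 4-byte char #2 = F4 8D AA 8A.
Offset 8: leading byte 0xE2 = 11100010 → 3-byte char #3 = E2 87 82.
Offset 11: leading byte 0xF2 = 11110010 → 4-byte char #4 = F2 B0 97 91.
Offset 15: leading byte 0xD7 = 11010111 → 2-byte char #5 = D7 91.
Offset 17: leading byte 0xE0 = 11100000 → 3-byte char #6 = E0 A4 B7.
Offset 20: leading byte 0xF0 = 11110000 → 4-byte char #7 = F0 93 87 BD.
Leading byte 0xF0 = 11110000 matches 11110xxx → 4-byte sequence.
Byte 1: 0xF0 = 11110000, payload 000 (3 bits).
Byte 2: 0x93 = 10010011 (10xxxxxx ✓), payload 010011.
Byte 3: 0x87 = 10000111 (10xxxxxx ✓), payload 000111.
Byte 4: 0xBD = 10111101 (10xxxxxx ✓), payload 111101.
Concatenate: 000010011000111111101 = 0x131FD (21 bits → U+131FD).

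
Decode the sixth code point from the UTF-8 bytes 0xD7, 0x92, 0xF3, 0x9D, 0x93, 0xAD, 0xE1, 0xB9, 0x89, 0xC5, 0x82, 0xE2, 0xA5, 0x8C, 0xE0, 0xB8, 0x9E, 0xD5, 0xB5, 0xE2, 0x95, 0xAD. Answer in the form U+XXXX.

U+0E1E

Offset 0: leading byte 0xD7 = 11010111 → 2-byte char #1 = D7 92.
Offset 2: leading byte 0xF3 = 11110011 → 4-byte char #2 = F3 9D 93 AD.
Offset 6: leading byte 0xE1 = 11100001 → 3-byte char #3 = E1 B9 89.
Offset 9: leading byte 0xC5 = 11000101 → 2-byte char #4 = C5 82.
Offset 11: leading byte 0xE2 = 11100010 → 3-byte char #5 = E2 A5 8C.
Offset 14: leading byte 0xE0 = 11100000 → 3-byte char #6 = E0 B8 9E.
Leading byte 0xE0 = 11100000 matches 1110xxxx → 3-byte sequence.
Byte 1: 0xE0 = 11100000, payload 0000 (4 bits).
Byte 2: 0xB8 = 10111000 (10xxxxxx ✓), payload 111000.
Byte 3: 0x9E = 10011110 (10xxxxxx ✓), payload 011110.
Concatenate: 0000111000011110 = 0xE1E (16 bits → U+0E1E).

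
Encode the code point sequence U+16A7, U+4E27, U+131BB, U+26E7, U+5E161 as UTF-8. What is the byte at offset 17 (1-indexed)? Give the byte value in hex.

1-indexed offset 17 is 0-indexed offset 16.
U+16A7 → 3-byte form E1 9A A7 at offsets 0–2.
U+4E27 → 3-byte form E4 B8 A7 at offsets 3–5.
U+131BB → 4-byte form F0 93 86 BB at offsets 6–9.
U+26E7 → 3-byte form E2 9B A7 at offsets 10–12.
U+5E161 → 4-byte form F1 9E 85 A1 at offsets 13–16.
Offset 16 falls in char 5's range; it's byte 4 of F1 9E 85 A1 = 0xA1.

0xA1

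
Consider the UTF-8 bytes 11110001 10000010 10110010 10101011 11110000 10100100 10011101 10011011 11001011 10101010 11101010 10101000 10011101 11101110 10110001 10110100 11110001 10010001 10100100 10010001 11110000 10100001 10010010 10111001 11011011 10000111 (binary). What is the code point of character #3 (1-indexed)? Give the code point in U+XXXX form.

Offset 0: leading byte 0xF1 = 11110001 → 4-byte char #1 = F1 82 B2 AB.
Offset 4: leading byte 0xF0 = 11110000 → 4-byte char #2 = F0 A4 9D 9B.
Offset 8: leading byte 0xCB = 11001011 → 2-byte char #3 = CB AA.
Leading byte 0xCB = 11001011 matches 110xxxxx → 2-byte sequence.
Byte 1: 0xCB = 11001011, payload 01011 (5 bits).
Byte 2: 0xAA = 10101010 (10xxxxxx ✓), payload 101010.
Concatenate: 01011101010 = 0x2EA (11 bits → U+02EA).

U+02EA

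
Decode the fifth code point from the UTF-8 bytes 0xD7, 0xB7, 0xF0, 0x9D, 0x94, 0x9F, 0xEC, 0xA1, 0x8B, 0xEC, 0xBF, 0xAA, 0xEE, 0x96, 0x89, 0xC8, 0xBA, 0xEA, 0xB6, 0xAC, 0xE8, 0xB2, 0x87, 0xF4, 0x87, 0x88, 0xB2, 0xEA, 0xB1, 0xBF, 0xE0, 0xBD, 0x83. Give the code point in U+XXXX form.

Offset 0: leading byte 0xD7 = 11010111 → 2-byte char #1 = D7 B7.
Offset 2: leading byte 0xF0 = 11110000 → 4-byte char #2 = F0 9D 94 9F.
Offset 6: leading byte 0xEC = 11101100 → 3-byte char #3 = EC A1 8B.
Offset 9: leading byte 0xEC = 11101100 → 3-byte char #4 = EC BF AA.
Offset 12: leading byte 0xEE = 11101110 → 3-byte char #5 = EE 96 89.
Leading byte 0xEE = 11101110 matches 1110xxxx → 3-byte sequence.
Byte 1: 0xEE = 11101110, payload 1110 (4 bits).
Byte 2: 0x96 = 10010110 (10xxxxxx ✓), payload 010110.
Byte 3: 0x89 = 10001001 (10xxxxxx ✓), payload 001001.
Concatenate: 1110010110001001 = 0xE589 (16 bits → U+E589).

U+E589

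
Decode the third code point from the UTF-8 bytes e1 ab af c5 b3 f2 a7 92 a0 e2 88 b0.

Offset 0: leading byte 0xE1 = 11100001 → 3-byte char #1 = E1 AB AF.
Offset 3: leading byte 0xC5 = 11000101 → 2-byte char #2 = C5 B3.
Offset 5: leading byte 0xF2 = 11110010 → 4-byte char #3 = F2 A7 92 A0.
Leading byte 0xF2 = 11110010 matches 11110xxx → 4-byte sequence.
Byte 1: 0xF2 = 11110010, payload 010 (3 bits).
Byte 2: 0xA7 = 10100111 (10xxxxxx ✓), payload 100111.
Byte 3: 0x92 = 10010010 (10xxxxxx ✓), payload 010010.
Byte 4: 0xA0 = 10100000 (10xxxxxx ✓), payload 100000.
Concatenate: 010100111010010100000 = 0xA74A0 (21 bits → U+A74A0).

U+A74A0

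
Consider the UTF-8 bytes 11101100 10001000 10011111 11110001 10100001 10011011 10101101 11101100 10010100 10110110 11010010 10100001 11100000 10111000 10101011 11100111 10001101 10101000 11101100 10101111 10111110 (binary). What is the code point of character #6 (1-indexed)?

U+7368

Offset 0: leading byte 0xEC = 11101100 → 3-byte char #1 = EC 88 9F.
Offset 3: leading byte 0xF1 = 11110001 → 4-byte char #2 = F1 A1 9B AD.
Offset 7: leading byte 0xEC = 11101100 → 3-byte char #3 = EC 94 B6.
Offset 10: leading byte 0xD2 = 11010010 → 2-byte char #4 = D2 A1.
Offset 12: leading byte 0xE0 = 11100000 → 3-byte char #5 = E0 B8 AB.
Offset 15: leading byte 0xE7 = 11100111 → 3-byte char #6 = E7 8D A8.
Leading byte 0xE7 = 11100111 matches 1110xxxx → 3-byte sequence.
Byte 1: 0xE7 = 11100111, payload 0111 (4 bits).
Byte 2: 0x8D = 10001101 (10xxxxxx ✓), payload 001101.
Byte 3: 0xA8 = 10101000 (10xxxxxx ✓), payload 101000.
Concatenate: 0111001101101000 = 0x7368 (16 bits → U+7368).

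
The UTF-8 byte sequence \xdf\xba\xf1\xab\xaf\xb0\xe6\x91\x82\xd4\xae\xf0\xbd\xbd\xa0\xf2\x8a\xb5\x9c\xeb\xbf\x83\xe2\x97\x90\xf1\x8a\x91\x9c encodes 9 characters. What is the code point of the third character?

Offset 0: leading byte 0xDF = 11011111 → 2-byte char #1 = DF BA.
Offset 2: leading byte 0xF1 = 11110001 → 4-byte char #2 = F1 AB AF B0.
Offset 6: leading byte 0xE6 = 11100110 → 3-byte char #3 = E6 91 82.
Leading byte 0xE6 = 11100110 matches 1110xxxx → 3-byte sequence.
Byte 1: 0xE6 = 11100110, payload 0110 (4 bits).
Byte 2: 0x91 = 10010001 (10xxxxxx ✓), payload 010001.
Byte 3: 0x82 = 10000010 (10xxxxxx ✓), payload 000010.
Concatenate: 0110010001000010 = 0x6442 (16 bits → U+6442).

U+6442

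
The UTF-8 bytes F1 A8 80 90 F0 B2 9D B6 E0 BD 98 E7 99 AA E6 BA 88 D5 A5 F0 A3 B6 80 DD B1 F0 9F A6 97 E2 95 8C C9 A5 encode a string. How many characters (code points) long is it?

11

Byte at offset 0: 0xF1 = 11110001 → 4-byte char (#1). Advance 4.
Byte at offset 4: 0xF0 = 11110000 → 4-byte char (#2). Advance 4.
Byte at offset 8: 0xE0 = 11100000 → 3-byte char (#3). Advance 3.
Byte at offset 11: 0xE7 = 11100111 → 3-byte char (#4). Advance 3.
Byte at offset 14: 0xE6 = 11100110 → 3-byte char (#5). Advance 3.
Byte at offset 17: 0xD5 = 11010101 → 2-byte char (#6). Advance 2.
Byte at offset 19: 0xF0 = 11110000 → 4-byte char (#7). Advance 4.
Byte at offset 23: 0xDD = 11011101 → 2-byte char (#8). Advance 2.
Byte at offset 25: 0xF0 = 11110000 → 4-byte char (#9). Advance 4.
Byte at offset 29: 0xE2 = 11100010 → 3-byte char (#10). Advance 3.
Byte at offset 32: 0xC9 = 11001001 → 2-byte char (#11). Advance 2.
Reached end at offset 34 after 11 code points.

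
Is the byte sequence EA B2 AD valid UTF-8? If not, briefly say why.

Leading byte 0xEA = 11101010 → 3-byte form.
Continuation bytes 0xB2=10110010, 0xAD=10101101 all match 10xxxxxx.
Decoded value 0xACAD is ≥ 0x800 (shortest form) and not a surrogate.

valid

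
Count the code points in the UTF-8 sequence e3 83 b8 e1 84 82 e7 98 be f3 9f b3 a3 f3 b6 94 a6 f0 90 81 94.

6

Byte at offset 0: 0xE3 = 11100011 → 3-byte char (#1). Advance 3.
Byte at offset 3: 0xE1 = 11100001 → 3-byte char (#2). Advance 3.
Byte at offset 6: 0xE7 = 11100111 → 3-byte char (#3). Advance 3.
Byte at offset 9: 0xF3 = 11110011 → 4-byte char (#4). Advance 4.
Byte at offset 13: 0xF3 = 11110011 → 4-byte char (#5). Advance 4.
Byte at offset 17: 0xF0 = 11110000 → 4-byte char (#6). Advance 4.
Reached end at offset 21 after 6 code points.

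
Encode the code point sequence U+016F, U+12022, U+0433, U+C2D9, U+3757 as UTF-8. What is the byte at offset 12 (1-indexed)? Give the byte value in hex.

0xE3

1-indexed offset 12 is 0-indexed offset 11.
U+016F → 2-byte form C5 AF at offsets 0–1.
U+12022 → 4-byte form F0 92 80 A2 at offsets 2–5.
U+0433 → 2-byte form D0 B3 at offsets 6–7.
U+C2D9 → 3-byte form EC 8B 99 at offsets 8–10.
U+3757 → 3-byte form E3 9D 97 at offsets 11–13.
Offset 11 falls in char 5's range; it's byte 1 of E3 9D 97 = 0xE3.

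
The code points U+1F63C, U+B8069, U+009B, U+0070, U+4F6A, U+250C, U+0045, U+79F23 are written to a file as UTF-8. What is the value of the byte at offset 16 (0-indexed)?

0x8C

U+1F63C → 4-byte form F0 9F 98 BC at offsets 0–3.
U+B8069 → 4-byte form F2 B8 81 A9 at offsets 4–7.
U+009B → 2-byte form C2 9B at offsets 8–9.
U+0070 → 1-byte form 70 at offsets 10–10.
U+4F6A → 3-byte form E4 BD AA at offsets 11–13.
U+250C → 3-byte form E2 94 8C at offsets 14–16.
Offset 16 falls in char 6's range; it's byte 3 of E2 94 8C = 0x8C.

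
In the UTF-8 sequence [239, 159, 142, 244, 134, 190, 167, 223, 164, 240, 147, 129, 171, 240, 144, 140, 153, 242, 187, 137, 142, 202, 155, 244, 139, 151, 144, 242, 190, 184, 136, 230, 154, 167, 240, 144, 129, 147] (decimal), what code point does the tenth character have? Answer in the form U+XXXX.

U+66A7

Offset 0: leading byte 0xEF = 11101111 → 3-byte char #1 = EF 9F 8E.
Offset 3: leading byte 0xF4 = 11110100 → 4-byte char #2 = F4 86 BE A7.
Offset 7: leading byte 0xDF = 11011111 → 2-byte char #3 = DF A4.
Offset 9: leading byte 0xF0 = 11110000 → 4-byte char #4 = F0 93 81 AB.
Offset 13: leading byte 0xF0 = 11110000 → 4-byte char #5 = F0 90 8C 99.
Offset 17: leading byte 0xF2 = 11110010 → 4-byte char #6 = F2 BB 89 8E.
Offset 21: leading byte 0xCA = 11001010 → 2-byte char #7 = CA 9B.
Offset 23: leading byte 0xF4 = 11110100 → 4-byte char #8 = F4 8B 97 90.
Offset 27: leading byte 0xF2 = 11110010 → 4-byte char #9 = F2 BE B8 88.
Offset 31: leading byte 0xE6 = 11100110 → 3-byte char #10 = E6 9A A7.
Leading byte 0xE6 = 11100110 matches 1110xxxx → 3-byte sequence.
Byte 1: 0xE6 = 11100110, payload 0110 (4 bits).
Byte 2: 0x9A = 10011010 (10xxxxxx ✓), payload 011010.
Byte 3: 0xA7 = 10100111 (10xxxxxx ✓), payload 100111.
Concatenate: 0110011010100111 = 0x66A7 (16 bits → U+66A7).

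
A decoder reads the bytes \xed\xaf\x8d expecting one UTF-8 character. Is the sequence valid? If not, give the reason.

Structurally a 3-byte sequence; payload = 0xDBCD.
But 0xDBCD is in U+D800–U+DFFF, the surrogate range. Surrogates are not Unicode scalar values and are forbidden in UTF-8.

invalid (encodes a surrogate (U+D800–U+DFFF))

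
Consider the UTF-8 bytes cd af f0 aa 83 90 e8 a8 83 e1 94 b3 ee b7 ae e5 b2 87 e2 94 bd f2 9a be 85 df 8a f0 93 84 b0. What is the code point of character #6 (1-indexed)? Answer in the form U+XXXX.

Offset 0: leading byte 0xCD = 11001101 → 2-byte char #1 = CD AF.
Offset 2: leading byte 0xF0 = 11110000 → 4-byte char #2 = F0 AA 83 90.
Offset 6: leading byte 0xE8 = 11101000 → 3-byte char #3 = E8 A8 83.
Offset 9: leading byte 0xE1 = 11100001 → 3-byte char #4 = E1 94 B3.
Offset 12: leading byte 0xEE = 11101110 → 3-byte char #5 = EE B7 AE.
Offset 15: leading byte 0xE5 = 11100101 → 3-byte char #6 = E5 B2 87.
Leading byte 0xE5 = 11100101 matches 1110xxxx → 3-byte sequence.
Byte 1: 0xE5 = 11100101, payload 0101 (4 bits).
Byte 2: 0xB2 = 10110010 (10xxxxxx ✓), payload 110010.
Byte 3: 0x87 = 10000111 (10xxxxxx ✓), payload 000111.
Concatenate: 0101110010000111 = 0x5C87 (16 bits → U+5C87).

U+5C87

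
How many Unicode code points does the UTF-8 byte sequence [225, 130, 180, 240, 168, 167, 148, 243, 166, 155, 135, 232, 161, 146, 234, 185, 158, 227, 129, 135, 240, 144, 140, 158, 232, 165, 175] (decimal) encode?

8

Byte at offset 0: 0xE1 = 11100001 → 3-byte char (#1). Advance 3.
Byte at offset 3: 0xF0 = 11110000 → 4-byte char (#2). Advance 4.
Byte at offset 7: 0xF3 = 11110011 → 4-byte char (#3). Advance 4.
Byte at offset 11: 0xE8 = 11101000 → 3-byte char (#4). Advance 3.
Byte at offset 14: 0xEA = 11101010 → 3-byte char (#5). Advance 3.
Byte at offset 17: 0xE3 = 11100011 → 3-byte char (#6). Advance 3.
Byte at offset 20: 0xF0 = 11110000 → 4-byte char (#7). Advance 4.
Byte at offset 24: 0xE8 = 11101000 → 3-byte char (#8). Advance 3.
Reached end at offset 27 after 8 code points.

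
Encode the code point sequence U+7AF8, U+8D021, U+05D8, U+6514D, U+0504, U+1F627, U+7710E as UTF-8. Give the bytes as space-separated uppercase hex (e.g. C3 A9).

E7 AB B8 F2 8D 80 A1 D7 98 F1 A5 85 8D D4 84 F0 9F 98 A7 F1 B7 84 8E

U+7AF8: 3-byte form → E7 AB B8.
U+8D021: 4-byte form → F2 8D 80 A1.
U+05D8: 2-byte form → D7 98.
U+6514D: 4-byte form → F1 A5 85 8D.
U+0504: 2-byte form → D4 84.
U+1F627: 4-byte form → F0 9F 98 A7.
U+7710E: 4-byte form → F1 B7 84 8E.
Concatenated (23 bytes): E7 AB B8 F2 8D 80 A1 D7 98 F1 A5 85 8D D4 84 F0 9F 98 A7 F1 B7 84 8E.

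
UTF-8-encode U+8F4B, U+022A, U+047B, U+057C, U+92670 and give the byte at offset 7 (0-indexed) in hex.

U+8F4B → 3-byte form E8 BD 8B at offsets 0–2.
U+022A → 2-byte form C8 AA at offsets 3–4.
U+047B → 2-byte form D1 BB at offsets 5–6.
U+057C → 2-byte form D5 BC at offsets 7–8.
Offset 7 falls in char 4's range; it's byte 1 of D5 BC = 0xD5.

0xD5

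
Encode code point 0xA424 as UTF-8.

U+A424 = 0xA424 = 42020 decimal. In range U+0800–U+FFFF → 3-byte form: 1110xxxx 10xxxxxx 10xxxxxx.
Binary (16 bits): 1010010000100100.
Split 4+6+6: 1010 | 010000 | 100100.
Byte 1: 11101010 = 0xEA.
Byte 2: 10010000 = 0x90.
Byte 3: 10100100 = 0xA4.

EA 90 A4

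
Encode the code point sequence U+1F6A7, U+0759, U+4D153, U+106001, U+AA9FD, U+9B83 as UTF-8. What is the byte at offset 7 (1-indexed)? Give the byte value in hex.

1-indexed offset 7 is 0-indexed offset 6.
U+1F6A7 → 4-byte form F0 9F 9A A7 at offsets 0–3.
U+0759 → 2-byte form DD 99 at offsets 4–5.
U+4D153 → 4-byte form F1 8D 85 93 at offsets 6–9.
Offset 6 falls in char 3's range; it's byte 1 of F1 8D 85 93 = 0xF1.

0xF1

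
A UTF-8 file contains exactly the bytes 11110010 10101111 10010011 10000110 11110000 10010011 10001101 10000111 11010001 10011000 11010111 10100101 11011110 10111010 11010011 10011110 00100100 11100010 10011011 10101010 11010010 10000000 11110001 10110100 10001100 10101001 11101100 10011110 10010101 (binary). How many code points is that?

11

Byte at offset 0: 0xF2 = 11110010 → 4-byte char (#1). Advance 4.
Byte at offset 4: 0xF0 = 11110000 → 4-byte char (#2). Advance 4.
Byte at offset 8: 0xD1 = 11010001 → 2-byte char (#3). Advance 2.
Byte at offset 10: 0xD7 = 11010111 → 2-byte char (#4). Advance 2.
Byte at offset 12: 0xDE = 11011110 → 2-byte char (#5). Advance 2.
Byte at offset 14: 0xD3 = 11010011 → 2-byte char (#6). Advance 2.
Byte at offset 16: 0x24 = 00100100 → 1-byte char (#7). Advance 1.
Byte at offset 17: 0xE2 = 11100010 → 3-byte char (#8). Advance 3.
Byte at offset 20: 0xD2 = 11010010 → 2-byte char (#9). Advance 2.
Byte at offset 22: 0xF1 = 11110001 → 4-byte char (#10). Advance 4.
Byte at offset 26: 0xEC = 11101100 → 3-byte char (#11). Advance 3.
Reached end at offset 29 after 11 code points.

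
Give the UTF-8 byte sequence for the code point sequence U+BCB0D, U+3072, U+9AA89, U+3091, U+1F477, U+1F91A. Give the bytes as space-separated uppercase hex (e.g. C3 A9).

U+BCB0D: 4-byte form → F2 BC AC 8D.
U+3072: 3-byte form → E3 81 B2.
U+9AA89: 4-byte form → F2 9A AA 89.
U+3091: 3-byte form → E3 82 91.
U+1F477: 4-byte form → F0 9F 91 B7.
U+1F91A: 4-byte form → F0 9F A4 9A.
Concatenated (22 bytes): F2 BC AC 8D E3 81 B2 F2 9A AA 89 E3 82 91 F0 9F 91 B7 F0 9F A4 9A.

F2 BC AC 8D E3 81 B2 F2 9A AA 89 E3 82 91 F0 9F 91 B7 F0 9F A4 9A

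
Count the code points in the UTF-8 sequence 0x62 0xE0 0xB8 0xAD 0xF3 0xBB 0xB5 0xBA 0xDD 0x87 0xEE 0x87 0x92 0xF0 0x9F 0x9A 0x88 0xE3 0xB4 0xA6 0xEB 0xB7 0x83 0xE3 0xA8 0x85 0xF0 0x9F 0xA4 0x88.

10

Byte at offset 0: 0x62 = 01100010 → 1-byte char (#1). Advance 1.
Byte at offset 1: 0xE0 = 11100000 → 3-byte char (#2). Advance 3.
Byte at offset 4: 0xF3 = 11110011 → 4-byte char (#3). Advance 4.
Byte at offset 8: 0xDD = 11011101 → 2-byte char (#4). Advance 2.
Byte at offset 10: 0xEE = 11101110 → 3-byte char (#5). Advance 3.
Byte at offset 13: 0xF0 = 11110000 → 4-byte char (#6). Advance 4.
Byte at offset 17: 0xE3 = 11100011 → 3-byte char (#7). Advance 3.
Byte at offset 20: 0xEB = 11101011 → 3-byte char (#8). Advance 3.
Byte at offset 23: 0xE3 = 11100011 → 3-byte char (#9). Advance 3.
Byte at offset 26: 0xF0 = 11110000 → 4-byte char (#10). Advance 4.
Reached end at offset 30 after 10 code points.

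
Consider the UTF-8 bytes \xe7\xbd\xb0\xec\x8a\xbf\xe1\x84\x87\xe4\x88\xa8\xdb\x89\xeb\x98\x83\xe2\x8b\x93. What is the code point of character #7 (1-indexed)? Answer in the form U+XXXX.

U+22D3

Offset 0: leading byte 0xE7 = 11100111 → 3-byte char #1 = E7 BD B0.
Offset 3: leading byte 0xEC = 11101100 → 3-byte char #2 = EC 8A BF.
Offset 6: leading byte 0xE1 = 11100001 → 3-byte char #3 = E1 84 87.
Offset 9: leading byte 0xE4 = 11100100 → 3-byte char #4 = E4 88 A8.
Offset 12: leading byte 0xDB = 11011011 → 2-byte char #5 = DB 89.
Offset 14: leading byte 0xEB = 11101011 → 3-byte char #6 = EB 98 83.
Offset 17: leading byte 0xE2 = 11100010 → 3-byte char #7 = E2 8B 93.
Leading byte 0xE2 = 11100010 matches 1110xxxx → 3-byte sequence.
Byte 1: 0xE2 = 11100010, payload 0010 (4 bits).
Byte 2: 0x8B = 10001011 (10xxxxxx ✓), payload 001011.
Byte 3: 0x93 = 10010011 (10xxxxxx ✓), payload 010011.
Concatenate: 0010001011010011 = 0x22D3 (16 bits → U+22D3).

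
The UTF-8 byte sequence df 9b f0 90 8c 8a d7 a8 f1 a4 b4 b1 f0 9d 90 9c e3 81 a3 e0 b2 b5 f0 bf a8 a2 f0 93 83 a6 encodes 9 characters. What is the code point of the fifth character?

U+1D41C

Offset 0: leading byte 0xDF = 11011111 → 2-byte char #1 = DF 9B.
Offset 2: leading byte 0xF0 = 11110000 → 4-byte char #2 = F0 90 8C 8A.
Offset 6: leading byte 0xD7 = 11010111 → 2-byte char #3 = D7 A8.
Offset 8: leading byte 0xF1 = 11110001 → 4-byte char #4 = F1 A4 B4 B1.
Offset 12: leading byte 0xF0 = 11110000 → 4-byte char #5 = F0 9D 90 9C.
Leading byte 0xF0 = 11110000 matches 11110xxx → 4-byte sequence.
Byte 1: 0xF0 = 11110000, payload 000 (3 bits).
Byte 2: 0x9D = 10011101 (10xxxxxx ✓), payload 011101.
Byte 3: 0x90 = 10010000 (10xxxxxx ✓), payload 010000.
Byte 4: 0x9C = 10011100 (10xxxxxx ✓), payload 011100.
Concatenate: 000011101010000011100 = 0x1D41C (21 bits → U+1D41C).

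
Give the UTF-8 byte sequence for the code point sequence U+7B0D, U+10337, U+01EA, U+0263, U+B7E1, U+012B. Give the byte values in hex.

U+7B0D: 3-byte form → E7 AC 8D.
U+10337: 4-byte form → F0 90 8C B7.
U+01EA: 2-byte form → C7 AA.
U+0263: 2-byte form → C9 A3.
U+B7E1: 3-byte form → EB 9F A1.
U+012B: 2-byte form → C4 AB.
Concatenated (16 bytes): E7 AC 8D F0 90 8C B7 C7 AA C9 A3 EB 9F A1 C4 AB.

E7 AC 8D F0 90 8C B7 C7 AA C9 A3 EB 9F A1 C4 AB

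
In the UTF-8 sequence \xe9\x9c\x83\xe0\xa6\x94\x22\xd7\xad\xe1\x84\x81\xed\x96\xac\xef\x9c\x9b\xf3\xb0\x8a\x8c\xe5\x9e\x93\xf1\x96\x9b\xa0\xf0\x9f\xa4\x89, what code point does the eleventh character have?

U+1F909

Offset 0: leading byte 0xE9 = 11101001 → 3-byte char #1 = E9 9C 83.
Offset 3: leading byte 0xE0 = 11100000 → 3-byte char #2 = E0 A6 94.
Offset 6: leading byte 0x22 = 00100010 → 1-byte char #3 = 22.
Offset 7: leading byte 0xD7 = 11010111 → 2-byte char #4 = D7 AD.
Offset 9: leading byte 0xE1 = 11100001 → 3-byte char #5 = E1 84 81.
Offset 12: leading byte 0xED = 11101101 → 3-byte char #6 = ED 96 AC.
Offset 15: leading byte 0xEF = 11101111 → 3-byte char #7 = EF 9C 9B.
Offset 18: leading byte 0xF3 = 11110011 → 4-byte char #8 = F3 B0 8A 8C.
Offset 22: leading byte 0xE5 = 11100101 → 3-byte char #9 = E5 9E 93.
Offset 25: leading byte 0xF1 = 11110001 → 4-byte char #10 = F1 96 9B A0.
Offset 29: leading byte 0xF0 = 11110000 → 4-byte char #11 = F0 9F A4 89.
Leading byte 0xF0 = 11110000 matches 11110xxx → 4-byte sequence.
Byte 1: 0xF0 = 11110000, payload 000 (3 bits).
Byte 2: 0x9F = 10011111 (10xxxxxx ✓), payload 011111.
Byte 3: 0xA4 = 10100100 (10xxxxxx ✓), payload 100100.
Byte 4: 0x89 = 10001001 (10xxxxxx ✓), payload 001001.
Concatenate: 000011111100100001001 = 0x1F909 (21 bits → U+1F909).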